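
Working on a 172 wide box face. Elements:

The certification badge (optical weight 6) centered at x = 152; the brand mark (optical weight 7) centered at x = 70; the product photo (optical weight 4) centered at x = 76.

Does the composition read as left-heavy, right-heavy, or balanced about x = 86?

right-heavy

Total weight = 6 + 7 + 4 = 17.
x: (6·152 + 7·70 + 4·76) / 17 = 1706 / 17 ≈ 100.35
Since 100.4 is right of 86, the composition reads right-heavy.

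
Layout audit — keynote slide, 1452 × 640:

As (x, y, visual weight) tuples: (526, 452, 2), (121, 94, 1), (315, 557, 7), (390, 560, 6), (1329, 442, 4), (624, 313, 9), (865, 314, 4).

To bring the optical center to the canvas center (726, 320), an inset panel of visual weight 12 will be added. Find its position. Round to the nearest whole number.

(1047, 25)

With the inset panel, Σw becomes 2 + 1 + 7 + 6 + 4 + 9 + 4 + 12 = 45.
x: target moment 45×726 = 32670; current 2·526 + 1·121 + 7·315 + 6·390 + 4·1329 + 9·624 + 4·865 = 20110; the inset panel supplies 12560, so x = 12560/12 ≈ 1046.67.
y: target moment 45×320 = 14400; current 2·452 + 1·94 + 7·557 + 6·560 + 4·442 + 9·313 + 4·314 = 14098; the inset panel supplies 302, so y = 302/12 ≈ 25.17.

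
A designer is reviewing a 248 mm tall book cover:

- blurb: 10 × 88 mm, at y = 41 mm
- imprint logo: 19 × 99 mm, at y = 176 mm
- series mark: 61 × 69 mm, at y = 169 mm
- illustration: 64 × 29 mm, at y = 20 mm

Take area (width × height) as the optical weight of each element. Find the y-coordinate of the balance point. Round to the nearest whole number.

Areas → weights: blurb 10·88 = 880, imprint logo 19·99 = 1881, series mark 61·69 = 4209, illustration 64·29 = 1856; Σw = 8826.
y-moment: 880·41 + 1881·176 + 4209·169 + 1856·20 = 1115577; centroid 1115577/8826 ≈ 126.40.

y ≈ 126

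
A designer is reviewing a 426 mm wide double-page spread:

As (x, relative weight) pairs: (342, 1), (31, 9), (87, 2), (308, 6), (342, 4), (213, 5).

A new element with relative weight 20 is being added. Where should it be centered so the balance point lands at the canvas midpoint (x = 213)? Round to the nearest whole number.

x ≈ 247

After adding the new element, total weight = 1 + 9 + 2 + 6 + 4 + 5 + 20 = 47.
Along x: (5076 + 20·x) / 47 = 213 (existing moment 1·342 + 9·31 + 2·87 + 6·308 + 4·342 + 5·213 = 5076) ⇒ x = (10011 − 5076) / 20 ≈ 246.75.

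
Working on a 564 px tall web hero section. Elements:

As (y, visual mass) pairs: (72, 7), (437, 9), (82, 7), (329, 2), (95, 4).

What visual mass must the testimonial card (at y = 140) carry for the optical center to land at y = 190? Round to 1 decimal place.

w ≈ 10.8

Fixed elements: Σw = 7 + 9 + 7 + 2 + 4 = 29, Σw·y = 7·72 + 9·437 + 7·82 + 2·329 + 4·95 = 6049.
For the centroid to hit 190: (6049 + w·140) / (29 + w) = 190.
Solving: w = (190·29 − 6049) / (140 − 190) = -539 / -50 ≈ 10.78.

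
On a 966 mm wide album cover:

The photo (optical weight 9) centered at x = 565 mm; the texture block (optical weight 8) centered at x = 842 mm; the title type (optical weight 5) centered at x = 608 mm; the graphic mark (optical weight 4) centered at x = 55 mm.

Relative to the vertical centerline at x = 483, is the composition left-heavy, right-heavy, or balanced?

right-heavy

Total weight = 9 + 8 + 5 + 4 = 26.
x-moment: 9·565 + 8·842 + 5·608 + 4·55 = 15081; centroid 15081/26 ≈ 580.04.
580.0 lies right of the midline 483, so the layout is right-heavy.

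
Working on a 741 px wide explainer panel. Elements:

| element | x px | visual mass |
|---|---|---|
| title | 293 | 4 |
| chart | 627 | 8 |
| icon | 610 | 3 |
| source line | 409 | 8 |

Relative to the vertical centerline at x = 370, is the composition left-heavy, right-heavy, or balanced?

Total weight = 4 + 8 + 3 + 8 = 23.
Σw·x = 4·293 + 8·627 + 3·610 + 8·409 = 11290, so x̄ = 11290/23 ≈ 490.87.
Since 490.9 is right of 370, the composition reads right-heavy.

right-heavy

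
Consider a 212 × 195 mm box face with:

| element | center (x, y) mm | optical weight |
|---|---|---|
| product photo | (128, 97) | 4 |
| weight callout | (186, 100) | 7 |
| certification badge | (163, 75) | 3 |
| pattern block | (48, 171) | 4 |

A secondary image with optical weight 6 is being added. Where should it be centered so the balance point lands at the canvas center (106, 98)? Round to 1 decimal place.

(8.2, 59.2)

New total weight: (4 + 7 + 3 + 4) + 6 = 24.
Along x: (2495 + 6·x) / 24 = 106 (existing moment 4·128 + 7·186 + 3·163 + 4·48 = 2495) ⇒ x = (2544 − 2495) / 6 ≈ 8.17.
Along y: (1997 + 6·y) / 24 = 98 (existing moment 4·97 + 7·100 + 3·75 + 4·171 = 1997) ⇒ y = (2352 − 1997) / 6 ≈ 59.17.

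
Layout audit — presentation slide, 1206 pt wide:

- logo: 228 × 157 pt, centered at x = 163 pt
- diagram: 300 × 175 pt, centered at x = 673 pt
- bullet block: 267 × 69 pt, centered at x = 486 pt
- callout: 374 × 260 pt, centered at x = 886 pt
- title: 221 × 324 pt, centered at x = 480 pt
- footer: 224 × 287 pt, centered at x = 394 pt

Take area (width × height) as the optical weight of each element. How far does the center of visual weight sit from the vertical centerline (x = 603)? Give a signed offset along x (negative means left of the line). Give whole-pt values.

Areas: logo 228·157 = 35796, diagram 300·175 = 52500, bullet block 267·69 = 18423, callout 374·260 = 97240, title 221·324 = 71604, footer 224·287 = 64288. Total weight = 339851.
x-moment: 35796·163 + 52500·673 + 18423·486 + 97240·886 + 71604·480 + 64288·394 = 195974858; centroid 195974858/339851 ≈ 576.65.
Offset from x = 603: 576.65 − 603 ≈ -26.35.

≈ -26 pt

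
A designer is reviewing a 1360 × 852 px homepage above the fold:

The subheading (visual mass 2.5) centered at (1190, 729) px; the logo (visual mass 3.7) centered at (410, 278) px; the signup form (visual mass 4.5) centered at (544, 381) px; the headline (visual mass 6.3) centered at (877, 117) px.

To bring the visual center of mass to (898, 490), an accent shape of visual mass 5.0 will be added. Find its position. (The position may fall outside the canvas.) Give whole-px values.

New total weight: (2.5 + 3.7 + 4.5 + 6.3) + 5.0 = 22.0.
x: need Σw·x = 22.0·898 = 19756.0. Existing = 2.5·1190 + 3.7·410 + 4.5·544 + 6.3·877 = 12465.1. Remainder 7290.9 / 5.0 ≈ 1458.18.
y: need Σw·y = 22.0·490 = 10780.0. Existing = 2.5·729 + 3.7·278 + 4.5·381 + 6.3·117 = 5302.7. Remainder 5477.3 / 5.0 ≈ 1095.46.

(1458, 1095)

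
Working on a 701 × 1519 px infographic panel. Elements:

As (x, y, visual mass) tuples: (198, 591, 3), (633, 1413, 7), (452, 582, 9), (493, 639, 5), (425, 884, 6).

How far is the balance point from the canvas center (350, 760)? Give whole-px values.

Weights sum to 3 + 7 + 9 + 5 + 6 = 30.
Σw·x = 3·198 + 7·633 + 9·452 + 5·493 + 6·425 = 14108, so x̄ = 14108/30 ≈ 470.27.
Σw·y = 3·591 + 7·1413 + 9·582 + 5·639 + 6·884 = 25401, so ȳ = 25401/30 ≈ 846.70.
Offset from (350, 760): Δx ≈ 120.27, Δy ≈ 86.70; distance = √(Δx² + Δy²) ≈ 148.26.

≈ 148 px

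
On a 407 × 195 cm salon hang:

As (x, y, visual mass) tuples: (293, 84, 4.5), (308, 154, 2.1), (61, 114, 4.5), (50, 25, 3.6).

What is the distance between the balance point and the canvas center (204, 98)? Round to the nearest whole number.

Weights sum to 4.5 + 2.1 + 4.5 + 3.6 = 14.7.
x-moment: 4.5·293 + 2.1·308 + 4.5·61 + 3.6·50 = 2419.8; centroid 2419.8/14.7 ≈ 164.61.
y-moment: 4.5·84 + 2.1·154 + 4.5·114 + 3.6·25 = 1304.4; centroid 1304.4/14.7 ≈ 88.73.
From (204, 98): dx = -39.39, dy = -9.27, so the distance is √(dx²+dy²) ≈ 40.46.

≈ 40 cm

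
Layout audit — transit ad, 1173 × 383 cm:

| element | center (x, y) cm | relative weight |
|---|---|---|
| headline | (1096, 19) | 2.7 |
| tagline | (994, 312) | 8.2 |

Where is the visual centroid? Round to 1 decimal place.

(1019.3, 239.4)

Weights sum to 2.7 + 8.2 = 10.9.
x-moment: 2.7·1096 + 8.2·994 = 11110.0; centroid 11110.0/10.9 ≈ 1019.27.
y-moment: 2.7·19 + 8.2·312 = 2609.7; centroid 2609.7/10.9 ≈ 239.42.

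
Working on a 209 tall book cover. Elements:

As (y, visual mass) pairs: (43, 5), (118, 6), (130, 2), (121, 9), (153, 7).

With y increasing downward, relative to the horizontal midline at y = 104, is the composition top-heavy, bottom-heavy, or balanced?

Total weight = 5 + 6 + 2 + 9 + 7 = 29.
y-moment: 5·43 + 6·118 + 2·130 + 9·121 + 7·153 = 3343; centroid 3343/29 ≈ 115.28.
Since 115.3 is below (larger y than) 104, the composition reads bottom-heavy.

bottom-heavy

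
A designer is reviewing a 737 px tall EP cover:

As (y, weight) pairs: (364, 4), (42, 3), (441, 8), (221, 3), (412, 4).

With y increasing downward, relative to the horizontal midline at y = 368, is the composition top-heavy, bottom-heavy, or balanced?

top-heavy

Σw = 4 + 3 + 8 + 3 + 4 = 22.
y-moment: 4·364 + 3·42 + 8·441 + 3·221 + 4·412 = 7421; centroid 7421/22 ≈ 337.32.
Since 337.3 is above (smaller y than) 368, the composition reads top-heavy.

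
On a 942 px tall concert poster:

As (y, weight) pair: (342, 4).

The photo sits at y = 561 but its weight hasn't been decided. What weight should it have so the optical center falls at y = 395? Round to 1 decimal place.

w ≈ 1.3

Known: weight 4 with moment 4·342 = 1368.
Balance at y = 395 requires (1368 + w·561) / (4 + w) = 395.
So w = (395·4 − 1368)/(561 − 395) = 212/166 ≈ 1.28.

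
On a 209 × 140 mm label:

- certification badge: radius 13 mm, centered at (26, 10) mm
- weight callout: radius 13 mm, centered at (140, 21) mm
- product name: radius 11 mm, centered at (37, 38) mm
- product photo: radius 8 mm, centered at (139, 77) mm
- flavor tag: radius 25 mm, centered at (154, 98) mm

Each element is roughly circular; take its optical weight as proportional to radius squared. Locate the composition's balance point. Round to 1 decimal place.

Weights ∝ r²: certification badge 13² = 169, weight callout 13² = 169, product name 11² = 121, product photo 8² = 64, flavor tag 25² = 625; Σw = 1148.
Σw·x = 169·26 + 169·140 + 121·37 + 64·139 + 625·154 = 137677, so x̄ = 137677/1148 ≈ 119.93.
Σw·y = 169·10 + 169·21 + 121·38 + 64·77 + 625·98 = 76015, so ȳ = 76015/1148 ≈ 66.22.

(119.9, 66.2)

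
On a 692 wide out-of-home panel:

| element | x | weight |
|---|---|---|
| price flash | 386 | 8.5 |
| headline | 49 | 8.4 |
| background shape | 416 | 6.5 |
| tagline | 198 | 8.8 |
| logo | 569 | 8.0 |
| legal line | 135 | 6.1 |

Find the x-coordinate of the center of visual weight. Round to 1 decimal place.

x ≈ 291.9

Total weight = 8.5 + 8.4 + 6.5 + 8.8 + 8.0 + 6.1 = 46.3.
x: (8.5·386 + 8.4·49 + 6.5·416 + 8.8·198 + 8.0·569 + 6.1·135) / 46.3 = 13514.5 / 46.3 ≈ 291.89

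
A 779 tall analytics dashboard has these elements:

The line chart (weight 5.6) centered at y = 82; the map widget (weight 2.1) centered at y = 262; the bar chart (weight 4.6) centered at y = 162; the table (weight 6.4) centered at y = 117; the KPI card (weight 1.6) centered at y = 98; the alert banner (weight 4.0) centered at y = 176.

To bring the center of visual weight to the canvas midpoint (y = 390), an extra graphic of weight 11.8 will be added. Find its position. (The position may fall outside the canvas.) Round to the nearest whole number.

y ≈ 908

After adding the extra graphic, total weight = 5.6 + 2.1 + 4.6 + 6.4 + 1.6 + 4.0 + 11.8 = 36.1.
Along y: (3364.2 + 11.8·y) / 36.1 = 390 (existing moment 5.6·82 + 2.1·262 + 4.6·162 + 6.4·117 + 1.6·98 + 4.0·176 = 3364.2) ⇒ y = (14079.0 − 3364.2) / 11.8 ≈ 908.03.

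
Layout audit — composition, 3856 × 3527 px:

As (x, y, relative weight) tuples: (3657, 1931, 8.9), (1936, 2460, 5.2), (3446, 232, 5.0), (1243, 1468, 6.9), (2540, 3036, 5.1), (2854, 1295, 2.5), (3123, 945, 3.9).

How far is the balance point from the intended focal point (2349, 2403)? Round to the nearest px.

Total weight = 8.9 + 5.2 + 5.0 + 6.9 + 5.1 + 2.5 + 3.9 = 37.5.
Σw·x = 100689.9; x̄ = 100689.9/37.5 ≈ 2685.06.
y: moment 63673.7 / weight 37.5 ≈ 1697.97
From (2349, 2403): dx = 336.06, dy = -705.03, so the distance is √(dx²+dy²) ≈ 781.03.

≈ 781 px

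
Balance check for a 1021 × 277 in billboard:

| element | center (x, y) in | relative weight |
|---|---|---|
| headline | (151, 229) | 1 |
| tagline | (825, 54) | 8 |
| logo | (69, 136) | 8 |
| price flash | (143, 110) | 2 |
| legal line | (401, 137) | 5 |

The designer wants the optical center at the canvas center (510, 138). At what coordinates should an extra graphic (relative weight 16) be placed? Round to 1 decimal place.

(675.4, 179.1)

New total weight: (1 + 8 + 8 + 2 + 5) + 16 = 40.
Along x: (9594 + 16·x) / 40 = 510 (existing moment 1·151 + 8·825 + 8·69 + 2·143 + 5·401 = 9594) ⇒ x = (20400 − 9594) / 16 ≈ 675.38.
Along y: (2654 + 16·y) / 40 = 138 (existing moment 1·229 + 8·54 + 8·136 + 2·110 + 5·137 = 2654) ⇒ y = (5520 − 2654) / 16 ≈ 179.12.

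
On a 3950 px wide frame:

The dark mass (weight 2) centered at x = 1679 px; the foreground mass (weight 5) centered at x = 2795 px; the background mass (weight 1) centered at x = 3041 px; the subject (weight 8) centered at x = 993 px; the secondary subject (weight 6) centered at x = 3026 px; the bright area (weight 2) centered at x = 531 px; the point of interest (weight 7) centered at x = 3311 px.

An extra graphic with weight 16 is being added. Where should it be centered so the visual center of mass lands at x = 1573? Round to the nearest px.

With the extra graphic, Σw becomes 2 + 5 + 1 + 8 + 6 + 2 + 7 + 16 = 47.
Along x: (70713 + 16·x) / 47 = 1573 (existing moment 2·1679 + 5·2795 + 1·3041 + 8·993 + 6·3026 + 2·531 + 7·3311 = 70713) ⇒ x = (73931 − 70713) / 16 ≈ 201.12.

x ≈ 201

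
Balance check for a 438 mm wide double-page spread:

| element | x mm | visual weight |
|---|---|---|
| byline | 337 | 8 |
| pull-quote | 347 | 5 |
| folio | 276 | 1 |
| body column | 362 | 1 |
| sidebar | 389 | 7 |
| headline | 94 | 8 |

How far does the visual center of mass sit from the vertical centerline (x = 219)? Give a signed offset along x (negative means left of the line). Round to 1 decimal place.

Total weight = 8 + 5 + 1 + 1 + 7 + 8 = 30.
Σw·x = 8·337 + 5·347 + 1·276 + 1·362 + 7·389 + 8·94 = 8544, so x̄ = 8544/30 ≈ 284.80.
Offset from x = 219: 284.80 − 219 ≈ 65.80.

≈ 65.8 mm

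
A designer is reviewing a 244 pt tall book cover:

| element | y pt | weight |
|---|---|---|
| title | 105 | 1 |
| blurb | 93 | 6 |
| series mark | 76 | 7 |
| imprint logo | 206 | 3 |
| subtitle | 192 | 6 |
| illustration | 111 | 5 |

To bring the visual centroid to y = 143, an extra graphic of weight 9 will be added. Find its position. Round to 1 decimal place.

y ≈ 196.8

With the extra graphic, Σw becomes 1 + 6 + 7 + 3 + 6 + 5 + 9 = 37.
Along y: (3520 + 9·y) / 37 = 143 (existing moment 1·105 + 6·93 + 7·76 + 3·206 + 6·192 + 5·111 = 3520) ⇒ y = (5291 − 3520) / 9 ≈ 196.78.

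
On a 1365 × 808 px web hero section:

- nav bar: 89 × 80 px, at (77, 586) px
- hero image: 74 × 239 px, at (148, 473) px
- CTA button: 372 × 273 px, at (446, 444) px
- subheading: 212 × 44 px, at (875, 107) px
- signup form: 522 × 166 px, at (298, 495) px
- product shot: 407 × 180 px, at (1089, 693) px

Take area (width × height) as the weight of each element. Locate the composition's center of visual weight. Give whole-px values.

Areas → weights: nav bar 89·80 = 7120, hero image 74·239 = 17686, CTA button 372·273 = 101556, subheading 212·44 = 9328, signup form 522·166 = 86652, product shot 407·180 = 73260; Σw = 295602.
x: moment 162224180 / weight 295602 ≈ 548.79
Σw·y = 152288678; ȳ = 152288678/295602 ≈ 515.18.

(549, 515)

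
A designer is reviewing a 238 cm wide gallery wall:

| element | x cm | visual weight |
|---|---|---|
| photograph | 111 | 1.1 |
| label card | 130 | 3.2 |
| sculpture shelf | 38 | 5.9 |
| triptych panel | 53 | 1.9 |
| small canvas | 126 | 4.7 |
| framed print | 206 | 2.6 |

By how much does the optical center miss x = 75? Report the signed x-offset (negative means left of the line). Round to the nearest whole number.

Σw = 1.1 + 3.2 + 5.9 + 1.9 + 4.7 + 2.6 = 19.4.
x-moment: 1.1·111 + 3.2·130 + 5.9·38 + 1.9·53 + 4.7·126 + 2.6·206 = 1990.8; centroid 1990.8/19.4 ≈ 102.62.
Difference: 102.62 − 75 ≈ 27.62.

≈ 28 cm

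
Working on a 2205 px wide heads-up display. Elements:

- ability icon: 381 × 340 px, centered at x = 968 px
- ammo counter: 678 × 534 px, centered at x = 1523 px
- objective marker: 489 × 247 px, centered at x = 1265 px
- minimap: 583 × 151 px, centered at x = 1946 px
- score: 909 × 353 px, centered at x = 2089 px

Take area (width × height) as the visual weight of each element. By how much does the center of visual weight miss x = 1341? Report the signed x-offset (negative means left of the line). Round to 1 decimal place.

≈ 295.4 px

Areas: ability icon 381·340 = 129540, ammo counter 678·534 = 362052, objective marker 489·247 = 120783, minimap 583·151 = 88033, score 909·353 = 320877. Total weight = 1021285.
x: (129540·968 + 362052·1523 + 120783·1265 + 88033·1946 + 320877·2089) / 1021285 = 1671214682 / 1021285 ≈ 1636.38
Offset from x = 1341: 1636.38 − 1341 ≈ 295.38.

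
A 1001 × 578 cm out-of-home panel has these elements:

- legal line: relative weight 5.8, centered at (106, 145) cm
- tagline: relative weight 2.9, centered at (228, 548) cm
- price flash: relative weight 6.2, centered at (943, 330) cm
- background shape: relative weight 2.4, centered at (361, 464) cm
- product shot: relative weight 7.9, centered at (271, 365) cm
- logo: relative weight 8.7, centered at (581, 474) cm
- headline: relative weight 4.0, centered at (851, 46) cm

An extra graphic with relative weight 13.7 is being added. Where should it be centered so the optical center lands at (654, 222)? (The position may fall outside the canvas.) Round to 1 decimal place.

New total weight: (5.8 + 2.9 + 6.2 + 2.4 + 7.9 + 8.7 + 4.0) + 13.7 = 51.6.
Along x: (18588.6 + 13.7·x) / 51.6 = 654 (existing moment 5.8·106 + 2.9·228 + 6.2·943 + 2.4·361 + 7.9·271 + 8.7·581 + 4.0·851 = 18588.6) ⇒ x = (33746.4 − 18588.6) / 13.7 ≈ 1106.41.
Along y: (12781.1 + 13.7·y) / 51.6 = 222 (existing moment 5.8·145 + 2.9·548 + 6.2·330 + 2.4·464 + 7.9·365 + 8.7·474 + 4.0·46 = 12781.1) ⇒ y = (11455.2 − 12781.1) / 13.7 ≈ -96.78.

(1106.4, -96.8)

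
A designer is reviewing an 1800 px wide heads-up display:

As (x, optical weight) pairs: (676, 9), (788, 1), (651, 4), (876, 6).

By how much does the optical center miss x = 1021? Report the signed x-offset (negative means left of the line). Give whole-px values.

≈ -284 px

Weights sum to 9 + 1 + 4 + 6 = 20.
x: (9·676 + 1·788 + 4·651 + 6·876) / 20 = 14732 / 20 ≈ 736.60
Difference: 736.60 − 1021 ≈ -284.40.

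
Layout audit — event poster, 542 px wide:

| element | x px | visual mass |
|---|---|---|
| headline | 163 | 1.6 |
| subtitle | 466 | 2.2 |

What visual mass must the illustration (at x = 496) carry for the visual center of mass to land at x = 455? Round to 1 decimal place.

Fixed elements: Σw = 1.6 + 2.2 = 3.8, Σw·x = 1.6·163 + 2.2·466 = 1286.0.
Set Σw·x/Σw = 455: (1286.0 + 496w) = 455·(3.8 + w).
So w = (455·3.8 − 1286.0)/(496 − 455) = 443.0/41 ≈ 10.80.

w ≈ 10.8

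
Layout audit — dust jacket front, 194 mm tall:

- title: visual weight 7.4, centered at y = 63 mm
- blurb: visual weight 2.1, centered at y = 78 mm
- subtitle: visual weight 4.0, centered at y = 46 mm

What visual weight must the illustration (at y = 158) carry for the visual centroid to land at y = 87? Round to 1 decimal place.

w ≈ 5.1

Known weights sum to 7.4 + 2.1 + 4.0 = 13.5; their moment is 7.4·63 + 2.1·78 + 4.0·46 = 814.0.
For the centroid to hit 87: (814.0 + w·158) / (13.5 + w) = 87.
So w = (87·13.5 − 814.0)/(158 − 87) = 360.5/71 ≈ 5.08.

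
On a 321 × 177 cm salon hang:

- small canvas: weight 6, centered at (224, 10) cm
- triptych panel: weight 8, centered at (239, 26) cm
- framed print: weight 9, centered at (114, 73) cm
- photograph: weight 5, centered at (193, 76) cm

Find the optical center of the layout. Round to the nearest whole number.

Total weight = 6 + 8 + 9 + 5 = 28.
Σw·x = 6·224 + 8·239 + 9·114 + 5·193 = 5247, so x̄ = 5247/28 ≈ 187.39.
Σw·y = 6·10 + 8·26 + 9·73 + 5·76 = 1305, so ȳ = 1305/28 ≈ 46.61.

(187, 47)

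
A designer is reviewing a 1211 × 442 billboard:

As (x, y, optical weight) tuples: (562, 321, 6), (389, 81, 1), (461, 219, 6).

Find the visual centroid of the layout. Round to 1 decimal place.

Weights sum to 6 + 1 + 6 = 13.
x-moment: 6·562 + 1·389 + 6·461 = 6527; centroid 6527/13 ≈ 502.08.
y-moment: 6·321 + 1·81 + 6·219 = 3321; centroid 3321/13 ≈ 255.46.

(502.1, 255.5)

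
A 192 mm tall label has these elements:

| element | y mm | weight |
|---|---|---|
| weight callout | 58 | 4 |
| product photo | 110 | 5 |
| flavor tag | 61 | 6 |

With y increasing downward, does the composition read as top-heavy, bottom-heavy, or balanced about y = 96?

top-heavy

Weights sum to 4 + 5 + 6 = 15.
Σw·y = 4·58 + 5·110 + 6·61 = 1148, so ȳ = 1148/15 ≈ 76.53.
76.5 vs midline 96 → top-heavy.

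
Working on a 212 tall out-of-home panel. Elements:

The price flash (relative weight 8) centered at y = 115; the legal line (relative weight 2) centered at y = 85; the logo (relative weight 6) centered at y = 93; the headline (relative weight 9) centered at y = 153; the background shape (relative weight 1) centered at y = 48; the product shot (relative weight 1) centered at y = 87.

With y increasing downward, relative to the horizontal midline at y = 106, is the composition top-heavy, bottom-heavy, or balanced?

Total weight = 8 + 2 + 6 + 9 + 1 + 1 = 27.
Σw·y = 8·115 + 2·85 + 6·93 + 9·153 + 1·48 + 1·87 = 3160, so ȳ = 3160/27 ≈ 117.04.
117.0 vs midline 106 → bottom-heavy.

bottom-heavy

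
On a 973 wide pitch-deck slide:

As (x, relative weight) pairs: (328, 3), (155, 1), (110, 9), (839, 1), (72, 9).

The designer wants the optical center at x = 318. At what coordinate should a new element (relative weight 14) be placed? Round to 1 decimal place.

x ≈ 582.1

With the new element, Σw becomes 3 + 1 + 9 + 1 + 9 + 14 = 37.
x: need Σw·x = 37·318 = 11766. Existing = 3·328 + 1·155 + 9·110 + 1·839 + 9·72 = 3616. Remainder 8150 / 14 ≈ 582.14.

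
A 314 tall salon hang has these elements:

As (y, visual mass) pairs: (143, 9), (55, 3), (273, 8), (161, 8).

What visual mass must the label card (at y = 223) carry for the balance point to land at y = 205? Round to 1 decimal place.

Existing Σw = 28 (9 + 3 + 8 + 8); existing moment 9·143 + 3·55 + 8·273 + 8·161 = 4924.
Set Σw·y/Σw = 205: (4924 + 223w) = 205·(28 + w).
So w = (205·28 − 4924)/(223 − 205) = 816/18 ≈ 45.33.

w ≈ 45.3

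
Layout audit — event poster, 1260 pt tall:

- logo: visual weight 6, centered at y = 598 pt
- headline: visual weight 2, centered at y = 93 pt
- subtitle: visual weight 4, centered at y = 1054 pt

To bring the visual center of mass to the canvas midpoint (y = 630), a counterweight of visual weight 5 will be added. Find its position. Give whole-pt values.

New total weight: (6 + 2 + 4) + 5 = 17.
y: need Σw·y = 17·630 = 10710. Existing = 6·598 + 2·93 + 4·1054 = 7990. Remainder 2720 / 5 ≈ 544.00.

y ≈ 544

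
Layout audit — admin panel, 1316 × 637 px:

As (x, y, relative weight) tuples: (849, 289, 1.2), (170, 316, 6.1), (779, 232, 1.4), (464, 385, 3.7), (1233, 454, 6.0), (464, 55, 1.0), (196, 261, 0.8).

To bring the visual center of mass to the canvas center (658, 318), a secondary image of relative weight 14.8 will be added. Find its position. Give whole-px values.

(686, 278)

New total weight: (1.2 + 6.1 + 1.4 + 3.7 + 6.0 + 1.0 + 0.8) + 14.8 = 35.0.
Along x: (12882.0 + 14.8·x) / 35.0 = 658 (existing moment 1.2·849 + 6.1·170 + 1.4·779 + 3.7·464 + 6.0·1233 + 1.0·464 + 0.8·196 = 12882.0) ⇒ x = (23030.0 − 12882.0) / 14.8 ≈ 685.68.
Along y: (7011.5 + 14.8·y) / 35.0 = 318 (existing moment 1.2·289 + 6.1·316 + 1.4·232 + 3.7·385 + 6.0·454 + 1.0·55 + 0.8·261 = 7011.5) ⇒ y = (11130.0 − 7011.5) / 14.8 ≈ 278.28.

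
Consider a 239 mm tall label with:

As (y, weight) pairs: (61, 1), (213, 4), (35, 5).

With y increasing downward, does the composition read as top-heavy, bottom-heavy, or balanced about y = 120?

top-heavy

Weights sum to 1 + 4 + 5 = 10.
Σw·y = 1·61 + 4·213 + 5·35 = 1088, so ȳ = 1088/10 ≈ 108.80.
108.8 lies above (smaller y than) the midline 120, so the layout is top-heavy.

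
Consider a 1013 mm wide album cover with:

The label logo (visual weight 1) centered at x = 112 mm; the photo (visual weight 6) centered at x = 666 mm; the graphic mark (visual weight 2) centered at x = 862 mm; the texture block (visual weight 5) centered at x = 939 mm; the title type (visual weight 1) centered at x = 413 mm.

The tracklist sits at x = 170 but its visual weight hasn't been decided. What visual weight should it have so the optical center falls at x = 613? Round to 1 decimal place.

w ≈ 3.9

Existing Σw = 15 (1 + 6 + 2 + 5 + 1); existing moment 1·112 + 6·666 + 2·862 + 5·939 + 1·413 = 10940.
Balance at x = 613 requires (10940 + w·170) / (15 + w) = 613.
So w = (613·15 − 10940)/(170 − 613) = -1745/-443 ≈ 3.94.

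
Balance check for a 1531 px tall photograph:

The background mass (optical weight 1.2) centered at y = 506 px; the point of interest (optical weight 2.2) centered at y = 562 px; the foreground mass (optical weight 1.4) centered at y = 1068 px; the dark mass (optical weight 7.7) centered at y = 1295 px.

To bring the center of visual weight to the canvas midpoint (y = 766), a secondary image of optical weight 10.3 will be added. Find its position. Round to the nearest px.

y ≈ 403

New total weight: (1.2 + 2.2 + 1.4 + 7.7) + 10.3 = 22.8.
y: need Σw·y = 22.8·766 = 17464.8. Existing = 1.2·506 + 2.2·562 + 1.4·1068 + 7.7·1295 = 13310.3. Remainder 4154.5 / 10.3 ≈ 403.35.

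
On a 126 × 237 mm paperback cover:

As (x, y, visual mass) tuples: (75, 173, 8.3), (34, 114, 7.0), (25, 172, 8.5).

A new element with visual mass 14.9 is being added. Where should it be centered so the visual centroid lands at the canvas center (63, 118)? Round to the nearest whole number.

(92, 58)

With the new element, Σw becomes 8.3 + 7.0 + 8.5 + 14.9 = 38.7.
Along x: (1073.0 + 14.9·x) / 38.7 = 63 (existing moment 8.3·75 + 7.0·34 + 8.5·25 = 1073.0) ⇒ x = (2438.1 − 1073.0) / 14.9 ≈ 91.62.
Along y: (3695.9 + 14.9·y) / 38.7 = 118 (existing moment 8.3·173 + 7.0·114 + 8.5·172 = 3695.9) ⇒ y = (4566.6 − 3695.9) / 14.9 ≈ 58.44.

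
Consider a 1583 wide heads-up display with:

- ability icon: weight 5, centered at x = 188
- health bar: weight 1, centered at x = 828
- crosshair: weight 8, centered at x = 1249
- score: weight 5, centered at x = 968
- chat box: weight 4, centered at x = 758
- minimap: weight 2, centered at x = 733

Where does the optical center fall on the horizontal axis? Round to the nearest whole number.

x ≈ 844

Σw = 5 + 1 + 8 + 5 + 4 + 2 = 25.
Σw·x = 21098; x̄ = 21098/25 ≈ 843.92.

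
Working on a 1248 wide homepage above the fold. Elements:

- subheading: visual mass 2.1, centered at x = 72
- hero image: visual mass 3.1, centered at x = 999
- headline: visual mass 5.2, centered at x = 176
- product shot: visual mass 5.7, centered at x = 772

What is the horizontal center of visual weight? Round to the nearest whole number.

x ≈ 532

Σw = 2.1 + 3.1 + 5.2 + 5.7 = 16.1.
Σw·x = 2.1·72 + 3.1·999 + 5.2·176 + 5.7·772 = 8563.7, so x̄ = 8563.7/16.1 ≈ 531.91.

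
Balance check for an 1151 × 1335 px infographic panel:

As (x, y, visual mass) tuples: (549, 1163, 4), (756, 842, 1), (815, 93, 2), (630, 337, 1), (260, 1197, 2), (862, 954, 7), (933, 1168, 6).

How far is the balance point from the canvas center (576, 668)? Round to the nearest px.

Total weight = 4 + 1 + 2 + 1 + 2 + 7 + 6 = 23.
x-moment: 4·549 + 1·756 + 2·815 + 1·630 + 2·260 + 7·862 + 6·933 = 17364; centroid 17364/23 ≈ 754.96.
y-moment: 4·1163 + 1·842 + 2·93 + 1·337 + 2·1197 + 7·954 + 6·1168 = 22097; centroid 22097/23 ≈ 960.74.
Relative to (576, 668): Δ = (178.96, 292.74); |Δ| = √(178.96² + 292.74²) ≈ 343.11.

≈ 343 px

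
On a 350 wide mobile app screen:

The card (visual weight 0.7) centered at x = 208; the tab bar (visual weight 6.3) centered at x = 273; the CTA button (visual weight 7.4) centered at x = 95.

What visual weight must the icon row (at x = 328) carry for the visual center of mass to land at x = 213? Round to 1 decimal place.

Fixed elements: Σw = 0.7 + 6.3 + 7.4 = 14.4, Σw·x = 0.7·208 + 6.3·273 + 7.4·95 = 2568.5.
Balance at x = 213 requires (2568.5 + w·328) / (14.4 + w) = 213.
Rearranging, w·(328 − 213) = 213·14.4 − 2568.5 = 498.7, so w ≈ 498.7/115 = 4.34.

w ≈ 4.3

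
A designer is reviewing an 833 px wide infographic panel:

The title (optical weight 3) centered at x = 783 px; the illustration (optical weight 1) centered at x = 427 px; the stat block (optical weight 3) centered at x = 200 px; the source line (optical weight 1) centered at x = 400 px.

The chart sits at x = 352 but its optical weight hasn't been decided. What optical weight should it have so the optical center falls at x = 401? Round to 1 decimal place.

w ≈ 11.6

Known weights sum to 3 + 1 + 3 + 1 = 8; their moment is 3·783 + 1·427 + 3·200 + 1·400 = 3776.
Set Σw·x/Σw = 401: (3776 + 352w) = 401·(8 + w).
Solving: w = (401·8 − 3776) / (352 − 401) = -568 / -49 ≈ 11.59.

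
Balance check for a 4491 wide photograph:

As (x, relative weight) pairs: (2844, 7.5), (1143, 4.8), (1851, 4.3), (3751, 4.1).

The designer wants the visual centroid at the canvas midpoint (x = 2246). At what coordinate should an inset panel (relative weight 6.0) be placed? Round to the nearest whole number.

x ≈ 1636

After adding the inset panel, total weight = 7.5 + 4.8 + 4.3 + 4.1 + 6.0 = 26.7.
Along x: (50154.8 + 6.0·x) / 26.7 = 2246 (existing moment 7.5·2844 + 4.8·1143 + 4.3·1851 + 4.1·3751 = 50154.8) ⇒ x = (59968.2 − 50154.8) / 6.0 ≈ 1635.57.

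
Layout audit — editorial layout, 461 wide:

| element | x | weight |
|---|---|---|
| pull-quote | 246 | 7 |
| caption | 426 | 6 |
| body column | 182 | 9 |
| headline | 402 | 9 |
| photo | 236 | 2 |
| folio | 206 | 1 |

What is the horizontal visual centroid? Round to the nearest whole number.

x ≈ 300

Σw = 7 + 6 + 9 + 9 + 2 + 1 = 34.
Σw·x = 10212; x̄ = 10212/34 ≈ 300.35.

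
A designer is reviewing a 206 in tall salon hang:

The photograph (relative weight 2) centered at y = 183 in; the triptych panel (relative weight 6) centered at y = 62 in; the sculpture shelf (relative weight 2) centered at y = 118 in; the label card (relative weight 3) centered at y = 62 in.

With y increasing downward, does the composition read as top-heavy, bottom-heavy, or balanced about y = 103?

top-heavy

Total weight = 2 + 6 + 2 + 3 = 13.
y-moment: 2·183 + 6·62 + 2·118 + 3·62 = 1160; centroid 1160/13 ≈ 89.23.
89.2 vs midline 103 → top-heavy.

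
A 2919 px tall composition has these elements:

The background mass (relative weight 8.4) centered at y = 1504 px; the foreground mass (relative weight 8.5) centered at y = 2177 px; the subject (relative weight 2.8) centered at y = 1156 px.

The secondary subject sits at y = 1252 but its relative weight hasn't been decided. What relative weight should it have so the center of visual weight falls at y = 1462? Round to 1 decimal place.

Existing Σw = 19.7 (8.4 + 8.5 + 2.8); existing moment 8.4·1504 + 8.5·2177 + 2.8·1156 = 34374.9.
Set Σw·y/Σw = 1462: (34374.9 + 1252w) = 1462·(19.7 + w).
Solving: w = (1462·19.7 − 34374.9) / (1252 − 1462) = -5573.5 / -210 ≈ 26.54.

w ≈ 26.5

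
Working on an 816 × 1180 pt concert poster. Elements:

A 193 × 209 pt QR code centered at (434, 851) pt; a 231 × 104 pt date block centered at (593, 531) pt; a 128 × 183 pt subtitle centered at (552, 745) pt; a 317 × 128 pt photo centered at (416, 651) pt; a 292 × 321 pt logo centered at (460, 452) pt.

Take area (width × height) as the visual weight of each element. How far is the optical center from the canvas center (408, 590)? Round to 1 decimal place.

≈ 64.2 pt

Taking area as weight: QR code 193·209 = 40337, date block 231·104 = 24024, subtitle 128·183 = 23424, photo 317·128 = 40576, logo 292·321 = 93732. Sum 222093.
x: (40337·434 + 24024·593 + 23424·552 + 40576·416 + 93732·460) / 222093 = 104678874 / 222093 ≈ 471.33
y: (40337·851 + 24024·531 + 23424·745 + 40576·651 + 93732·452) / 222093 = 133316251 / 222093 ≈ 600.27
Offset from (408, 590): Δx ≈ 63.33, Δy ≈ 10.27; distance = √(Δx² + Δy²) ≈ 64.16.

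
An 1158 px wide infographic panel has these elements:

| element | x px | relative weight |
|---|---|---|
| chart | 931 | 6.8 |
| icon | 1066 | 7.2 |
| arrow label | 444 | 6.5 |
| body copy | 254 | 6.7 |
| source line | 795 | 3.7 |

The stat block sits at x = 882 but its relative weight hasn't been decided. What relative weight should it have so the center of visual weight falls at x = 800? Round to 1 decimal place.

w ≈ 38.8

Existing Σw = 30.9 (6.8 + 7.2 + 6.5 + 6.7 + 3.7); existing moment 6.8·931 + 7.2·1066 + 6.5·444 + 6.7·254 + 3.7·795 = 21535.3.
Set Σw·x/Σw = 800: (21535.3 + 882w) = 800·(30.9 + w).
Solving: w = (800·30.9 − 21535.3) / (882 − 800) = 3184.7 / 82 ≈ 38.84.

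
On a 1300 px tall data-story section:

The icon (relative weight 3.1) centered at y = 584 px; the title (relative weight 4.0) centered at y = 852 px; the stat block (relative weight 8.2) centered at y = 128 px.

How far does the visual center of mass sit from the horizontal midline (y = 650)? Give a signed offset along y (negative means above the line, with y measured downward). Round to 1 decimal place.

≈ -240.3 px

Weights sum to 3.1 + 4.0 + 8.2 = 15.3.
y: (3.1·584 + 4.0·852 + 8.2·128) / 15.3 = 6268.0 / 15.3 ≈ 409.67
Offset from y = 650: 409.67 − 650 ≈ -240.33.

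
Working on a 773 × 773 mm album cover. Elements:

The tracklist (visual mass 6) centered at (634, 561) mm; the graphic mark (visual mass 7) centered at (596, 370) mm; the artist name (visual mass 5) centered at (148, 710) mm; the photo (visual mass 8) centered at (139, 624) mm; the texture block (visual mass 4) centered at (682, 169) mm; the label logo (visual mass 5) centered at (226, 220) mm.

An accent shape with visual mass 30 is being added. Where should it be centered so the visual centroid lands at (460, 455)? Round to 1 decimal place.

With the accent shape, Σw becomes 6 + 7 + 5 + 8 + 4 + 5 + 30 = 65.
Along x: (13686 + 30·x) / 65 = 460 (existing moment 6·634 + 7·596 + 5·148 + 8·139 + 4·682 + 5·226 = 13686) ⇒ x = (29900 − 13686) / 30 ≈ 540.47.
Along y: (16274 + 30·y) / 65 = 455 (existing moment 6·561 + 7·370 + 5·710 + 8·624 + 4·169 + 5·220 = 16274) ⇒ y = (29575 − 16274) / 30 ≈ 443.37.

(540.5, 443.4)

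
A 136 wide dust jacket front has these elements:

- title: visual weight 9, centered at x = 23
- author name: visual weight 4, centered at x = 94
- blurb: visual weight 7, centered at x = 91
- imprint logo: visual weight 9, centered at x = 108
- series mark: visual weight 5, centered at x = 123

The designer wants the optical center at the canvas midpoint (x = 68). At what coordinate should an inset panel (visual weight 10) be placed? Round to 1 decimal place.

After adding the inset panel, total weight = 9 + 4 + 7 + 9 + 5 + 10 = 44.
x: need Σw·x = 44·68 = 2992. Existing = 9·23 + 4·94 + 7·91 + 9·108 + 5·123 = 2807. Remainder 185 / 10 ≈ 18.50.

x ≈ 18.5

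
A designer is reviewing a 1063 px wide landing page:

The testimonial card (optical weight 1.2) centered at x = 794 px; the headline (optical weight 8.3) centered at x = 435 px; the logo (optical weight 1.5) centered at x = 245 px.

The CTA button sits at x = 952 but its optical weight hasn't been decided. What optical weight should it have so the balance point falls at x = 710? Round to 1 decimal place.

Existing Σw = 11.0 (1.2 + 8.3 + 1.5); existing moment 1.2·794 + 8.3·435 + 1.5·245 = 4930.8.
For the centroid to hit 710: (4930.8 + w·952) / (11.0 + w) = 710.
Rearranging, w·(952 − 710) = 710·11.0 − 4930.8 = 2879.2, so w ≈ 2879.2/242 = 11.90.

w ≈ 11.9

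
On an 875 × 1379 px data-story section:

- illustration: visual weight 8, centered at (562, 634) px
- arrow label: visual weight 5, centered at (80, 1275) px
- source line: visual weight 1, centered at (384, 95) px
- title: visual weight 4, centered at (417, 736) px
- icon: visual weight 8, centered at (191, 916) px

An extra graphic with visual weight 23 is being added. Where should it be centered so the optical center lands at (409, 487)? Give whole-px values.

New total weight: (8 + 5 + 1 + 4 + 8) + 23 = 49.
x: need Σw·x = 49·409 = 20041. Existing = 8·562 + 5·80 + 1·384 + 4·417 + 8·191 = 8476. Remainder 11565 / 23 ≈ 502.83.
y: need Σw·y = 49·487 = 23863. Existing = 8·634 + 5·1275 + 1·95 + 4·736 + 8·916 = 21814. Remainder 2049 / 23 ≈ 89.09.

(503, 89)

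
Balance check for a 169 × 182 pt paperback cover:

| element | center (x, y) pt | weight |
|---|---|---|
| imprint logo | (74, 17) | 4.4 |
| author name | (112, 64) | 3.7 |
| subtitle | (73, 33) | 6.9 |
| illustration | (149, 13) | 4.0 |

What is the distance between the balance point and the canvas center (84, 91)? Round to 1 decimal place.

Weights sum to 4.4 + 3.7 + 6.9 + 4.0 = 19.0.
x-moment: 4.4·74 + 3.7·112 + 6.9·73 + 4.0·149 = 1839.7; centroid 1839.7/19.0 ≈ 96.83.
y-moment: 4.4·17 + 3.7·64 + 6.9·33 + 4.0·13 = 591.3; centroid 591.3/19.0 ≈ 31.12.
From (84, 91): dx = 12.83, dy = -59.88, so the distance is √(dx²+dy²) ≈ 61.24.

≈ 61.2 pt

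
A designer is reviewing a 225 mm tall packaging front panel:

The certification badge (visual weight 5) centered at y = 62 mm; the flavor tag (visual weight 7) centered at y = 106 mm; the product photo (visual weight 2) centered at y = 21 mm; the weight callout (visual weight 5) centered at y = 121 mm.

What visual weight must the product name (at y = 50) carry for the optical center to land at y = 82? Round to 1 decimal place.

w ≈ 4.4

Existing Σw = 19 (5 + 7 + 2 + 5); existing moment 5·62 + 7·106 + 2·21 + 5·121 = 1699.
Balance at y = 82 requires (1699 + w·50) / (19 + w) = 82.
So w = (82·19 − 1699)/(50 − 82) = -141/-32 ≈ 4.41.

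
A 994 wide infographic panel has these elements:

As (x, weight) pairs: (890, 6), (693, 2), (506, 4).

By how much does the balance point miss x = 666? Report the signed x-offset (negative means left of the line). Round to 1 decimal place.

≈ 63.2

Σw = 6 + 2 + 4 = 12.
x: (6·890 + 2·693 + 4·506) / 12 = 8750 / 12 ≈ 729.17
Offset from x = 666: 729.17 − 666 ≈ 63.17.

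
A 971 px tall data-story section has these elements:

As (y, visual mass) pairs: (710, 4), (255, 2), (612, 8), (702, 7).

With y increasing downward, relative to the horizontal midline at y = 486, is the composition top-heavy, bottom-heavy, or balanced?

bottom-heavy

Total weight = 4 + 2 + 8 + 7 = 21.
Σw·y = 4·710 + 2·255 + 8·612 + 7·702 = 13160, so ȳ = 13160/21 ≈ 626.67.
626.7 lies below (larger y than) the midline 486, so the layout is bottom-heavy.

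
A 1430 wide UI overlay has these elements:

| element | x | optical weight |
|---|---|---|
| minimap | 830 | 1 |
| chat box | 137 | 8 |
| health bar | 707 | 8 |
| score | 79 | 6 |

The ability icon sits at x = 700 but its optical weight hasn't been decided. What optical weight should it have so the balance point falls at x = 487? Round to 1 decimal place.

Fixed elements: Σw = 1 + 8 + 8 + 6 = 23, Σw·x = 1·830 + 8·137 + 8·707 + 6·79 = 8056.
Set Σw·x/Σw = 487: (8056 + 700w) = 487·(23 + w).
Rearranging, w·(700 − 487) = 487·23 − 8056 = 3145, so w ≈ 3145/213 = 14.77.

w ≈ 14.8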